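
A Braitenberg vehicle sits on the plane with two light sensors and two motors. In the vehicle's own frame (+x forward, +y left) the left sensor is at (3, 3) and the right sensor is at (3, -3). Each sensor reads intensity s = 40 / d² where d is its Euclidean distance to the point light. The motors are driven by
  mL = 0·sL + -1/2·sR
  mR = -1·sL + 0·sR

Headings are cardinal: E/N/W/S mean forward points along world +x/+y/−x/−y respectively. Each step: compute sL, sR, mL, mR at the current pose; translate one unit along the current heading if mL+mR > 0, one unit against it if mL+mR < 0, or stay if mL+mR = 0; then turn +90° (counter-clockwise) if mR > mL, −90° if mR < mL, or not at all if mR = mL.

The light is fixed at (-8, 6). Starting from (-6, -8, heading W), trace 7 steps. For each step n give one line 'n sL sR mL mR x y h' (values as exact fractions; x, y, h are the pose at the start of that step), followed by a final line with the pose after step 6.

0 4/29 20/61 -10/61 -4/29 -6 -8 W
1 8/65 40/289 -20/289 -8/65 -5 -8 S
2 5/32 2/5 -1/5 -5/32 -5 -7 W
3 8/61 40/257 -20/257 -8/61 -4 -7 S
4 20/113 20/41 -10/41 -20/113 -4 -6 W
5 40/289 40/229 -20/229 -40/289 -3 -6 S
6 1/5 10/17 -5/17 -1/5 -3 -5 W
final -2 -5 S

n=0: pose=(-6,-8,W); sL=4/29, sR=20/61; mL=-10/61, mR=-4/29; mL+mR=-534/1769 → advance -1; mR−mL=46/1769 → turn +1·90°
n=1: pose=(-5,-8,S); sL=8/65, sR=40/289; mL=-20/289, mR=-8/65; mL+mR=-3612/18785 → advance -1; mR−mL=-1012/18785 → turn -1·90°
n=2: pose=(-5,-7,W); sL=5/32, sR=2/5; mL=-1/5, mR=-5/32; mL+mR=-57/160 → advance -1; mR−mL=7/160 → turn +1·90°
n=3: pose=(-4,-7,S); sL=8/61, sR=40/257; mL=-20/257, mR=-8/61; mL+mR=-3276/15677 → advance -1; mR−mL=-836/15677 → turn -1·90°
n=4: pose=(-4,-6,W); sL=20/113, sR=20/41; mL=-10/41, mR=-20/113; mL+mR=-1950/4633 → advance -1; mR−mL=310/4633 → turn +1·90°
n=5: pose=(-3,-6,S); sL=40/289, sR=40/229; mL=-20/229, mR=-40/289; mL+mR=-14940/66181 → advance -1; mR−mL=-3380/66181 → turn -1·90°
n=6: pose=(-3,-5,W); sL=1/5, sR=10/17; mL=-5/17, mR=-1/5; mL+mR=-42/85 → advance -1; mR−mL=8/85 → turn +1·90°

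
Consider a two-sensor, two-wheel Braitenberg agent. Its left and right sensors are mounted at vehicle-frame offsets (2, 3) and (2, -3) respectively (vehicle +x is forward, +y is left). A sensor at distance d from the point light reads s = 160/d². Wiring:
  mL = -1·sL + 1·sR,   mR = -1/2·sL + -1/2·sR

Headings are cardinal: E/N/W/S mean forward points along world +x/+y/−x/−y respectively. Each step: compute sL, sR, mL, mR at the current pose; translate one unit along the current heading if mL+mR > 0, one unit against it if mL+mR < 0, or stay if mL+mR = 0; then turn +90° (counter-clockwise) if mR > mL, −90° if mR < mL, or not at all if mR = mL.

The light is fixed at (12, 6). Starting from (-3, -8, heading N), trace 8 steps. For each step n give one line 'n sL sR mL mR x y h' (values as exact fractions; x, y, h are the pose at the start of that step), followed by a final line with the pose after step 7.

n=0: pose=(-3,-8,N); sL=40/117, sR=5/9; mL=25/117, mR=-35/78; mL+mR=-55/234 → advance -1; mR−mL=-155/234 → turn -1·90°
n=1: pose=(-3,-9,E); sL=160/313, sR=160/493; mL=-28800/154309, mR=-64480/154309; mL+mR=-93280/154309 → advance -1; mR−mL=-35680/154309 → turn -1·90°
n=2: pose=(-4,-9,S); sL=80/229, sR=16/65; mL=-1536/14885, mR=-4432/14885; mL+mR=-5968/14885 → advance -1; mR−mL=-2896/14885 → turn -1·90°
n=3: pose=(-4,-8,W); sL=160/613, sR=32/89; mL=5376/54557, mR=-16928/54557; mL+mR=-11552/54557 → advance -1; mR−mL=-22304/54557 → turn -1·90°
n=4: pose=(-3,-8,N); sL=40/117, sR=5/9; mL=25/117, mR=-35/78; mL+mR=-55/234 → advance -1; mR−mL=-155/234 → turn -1·90°
n=5: pose=(-3,-9,E); sL=160/313, sR=160/493; mL=-28800/154309, mR=-64480/154309; mL+mR=-93280/154309 → advance -1; mR−mL=-35680/154309 → turn -1·90°
n=6: pose=(-4,-9,S); sL=80/229, sR=16/65; mL=-1536/14885, mR=-4432/14885; mL+mR=-5968/14885 → advance -1; mR−mL=-2896/14885 → turn -1·90°
n=7: pose=(-4,-8,W); sL=160/613, sR=32/89; mL=5376/54557, mR=-16928/54557; mL+mR=-11552/54557 → advance -1; mR−mL=-22304/54557 → turn -1·90°

0 40/117 5/9 25/117 -35/78 -3 -8 N
1 160/313 160/493 -28800/154309 -64480/154309 -3 -9 E
2 80/229 16/65 -1536/14885 -4432/14885 -4 -9 S
3 160/613 32/89 5376/54557 -16928/54557 -4 -8 W
4 40/117 5/9 25/117 -35/78 -3 -8 N
5 160/313 160/493 -28800/154309 -64480/154309 -3 -9 E
6 80/229 16/65 -1536/14885 -4432/14885 -4 -9 S
7 160/613 32/89 5376/54557 -16928/54557 -4 -8 W
final -3 -8 N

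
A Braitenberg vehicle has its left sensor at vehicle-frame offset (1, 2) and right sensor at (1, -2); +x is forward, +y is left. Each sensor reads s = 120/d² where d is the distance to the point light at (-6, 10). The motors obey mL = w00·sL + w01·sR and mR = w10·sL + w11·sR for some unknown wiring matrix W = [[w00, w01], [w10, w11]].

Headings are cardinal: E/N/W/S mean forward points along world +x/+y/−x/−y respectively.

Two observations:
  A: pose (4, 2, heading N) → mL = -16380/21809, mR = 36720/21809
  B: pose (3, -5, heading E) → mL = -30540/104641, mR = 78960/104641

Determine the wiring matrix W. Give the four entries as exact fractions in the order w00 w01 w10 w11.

obs A: pose=(4,2,N) → sL=120/113, sR=120/193, mL=-16380/21809, mR=36720/21809
obs B: pose=(3,-5,E) → sL=120/269, sR=120/389, mL=-30540/104641, mR=78960/104641
sensor matrix S = [[120/113, 120/193], [120/269, 120/389]]; det S = 114624000/2282115569
solve [mL_A; mL_B] = S·[w00; w01] and [mR_A; mR_B] = S·[w10; w11]:
  w00 = -1, w01 = 1/2, w10 = 1, w11 = 1

-1 1/2 1 1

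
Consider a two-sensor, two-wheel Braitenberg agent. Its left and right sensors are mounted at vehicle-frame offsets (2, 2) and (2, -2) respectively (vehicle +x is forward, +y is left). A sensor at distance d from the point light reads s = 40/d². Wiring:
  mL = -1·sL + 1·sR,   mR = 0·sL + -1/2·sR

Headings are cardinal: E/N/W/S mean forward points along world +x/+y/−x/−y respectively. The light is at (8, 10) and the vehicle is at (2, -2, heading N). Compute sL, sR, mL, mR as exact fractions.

left sensor world pos  = (0, 0); dL² = 164
right sensor world pos = (4, 0); dR² = 116
sL = 40/164 = 10/41
sR = 40/116 = 10/29
mL = -1·sL + 1·sR = 120/1189
mR = 0·sL + -1/2·sR = -5/29

10/41 10/29 120/1189 -5/29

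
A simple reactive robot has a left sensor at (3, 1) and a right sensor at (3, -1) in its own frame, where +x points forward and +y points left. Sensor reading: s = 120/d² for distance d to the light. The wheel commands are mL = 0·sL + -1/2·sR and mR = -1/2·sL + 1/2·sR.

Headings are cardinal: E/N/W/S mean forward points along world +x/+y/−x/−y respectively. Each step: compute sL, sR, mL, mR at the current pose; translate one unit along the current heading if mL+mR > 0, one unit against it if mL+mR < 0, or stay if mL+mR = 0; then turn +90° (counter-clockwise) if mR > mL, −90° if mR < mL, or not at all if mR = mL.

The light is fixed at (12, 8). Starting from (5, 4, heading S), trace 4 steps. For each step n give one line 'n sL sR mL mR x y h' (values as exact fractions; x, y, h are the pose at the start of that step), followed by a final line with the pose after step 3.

n=0: pose=(5,4,S); sL=24/17, sR=120/113; mL=-60/113, mR=-336/1921; mL+mR=-12/17 → advance -1; mR−mL=684/1921 → turn +1·90°
n=1: pose=(5,5,E); sL=6, sR=15/4; mL=-15/8, mR=-9/8; mL+mR=-3 → advance -1; mR−mL=3/4 → turn +1·90°
n=2: pose=(4,5,N); sL=40/27, sR=120/49; mL=-60/49, mR=640/1323; mL+mR=-20/27 → advance -1; mR−mL=2260/1323 → turn +1·90°
n=3: pose=(4,4,W); sL=60/73, sR=12/13; mL=-6/13, mR=48/949; mL+mR=-30/73 → advance -1; mR−mL=486/949 → turn +1·90°

0 24/17 120/113 -60/113 -336/1921 5 4 S
1 6 15/4 -15/8 -9/8 5 5 E
2 40/27 120/49 -60/49 640/1323 4 5 N
3 60/73 12/13 -6/13 48/949 4 4 W
final 5 4 S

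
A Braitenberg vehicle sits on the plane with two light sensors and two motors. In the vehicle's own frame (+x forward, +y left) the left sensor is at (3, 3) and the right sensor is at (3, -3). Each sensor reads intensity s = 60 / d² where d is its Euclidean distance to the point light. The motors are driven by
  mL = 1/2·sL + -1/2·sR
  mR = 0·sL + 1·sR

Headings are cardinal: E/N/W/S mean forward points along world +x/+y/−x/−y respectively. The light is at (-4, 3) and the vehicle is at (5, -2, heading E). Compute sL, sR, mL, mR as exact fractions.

15/37 15/52 225/3848 15/52

left sensor world pos  = (8, 1); dL² = 148
right sensor world pos = (8, -5); dR² = 208
sL = 60/148 = 15/37
sR = 60/208 = 15/52
mL = 1/2·sL + -1/2·sR = 225/3848
mR = 0·sL + 1·sR = 15/52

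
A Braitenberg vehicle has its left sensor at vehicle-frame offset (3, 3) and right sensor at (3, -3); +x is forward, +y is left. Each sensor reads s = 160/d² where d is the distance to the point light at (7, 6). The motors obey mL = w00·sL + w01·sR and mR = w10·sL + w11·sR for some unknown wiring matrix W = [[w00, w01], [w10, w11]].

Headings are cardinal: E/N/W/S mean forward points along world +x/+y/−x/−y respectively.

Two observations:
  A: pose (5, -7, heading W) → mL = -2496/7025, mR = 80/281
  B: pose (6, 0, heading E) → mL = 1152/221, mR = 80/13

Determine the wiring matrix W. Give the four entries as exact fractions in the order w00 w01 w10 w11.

1/2 -1/2 1/2 0

obs A: pose=(5,-7,W) → sL=160/281, sR=32/25, mL=-2496/7025, mR=80/281
obs B: pose=(6,0,E) → sL=160/13, sR=32/17, mL=1152/221, mR=80/13
sensor matrix S = [[160/281, 32/25], [160/13, 32/17]]; det S = -4558848/310505
solve [mL_A; mL_B] = S·[w00; w01] and [mR_A; mR_B] = S·[w10; w11]:
  w00 = 1/2, w01 = -1/2, w10 = 1/2, w11 = 0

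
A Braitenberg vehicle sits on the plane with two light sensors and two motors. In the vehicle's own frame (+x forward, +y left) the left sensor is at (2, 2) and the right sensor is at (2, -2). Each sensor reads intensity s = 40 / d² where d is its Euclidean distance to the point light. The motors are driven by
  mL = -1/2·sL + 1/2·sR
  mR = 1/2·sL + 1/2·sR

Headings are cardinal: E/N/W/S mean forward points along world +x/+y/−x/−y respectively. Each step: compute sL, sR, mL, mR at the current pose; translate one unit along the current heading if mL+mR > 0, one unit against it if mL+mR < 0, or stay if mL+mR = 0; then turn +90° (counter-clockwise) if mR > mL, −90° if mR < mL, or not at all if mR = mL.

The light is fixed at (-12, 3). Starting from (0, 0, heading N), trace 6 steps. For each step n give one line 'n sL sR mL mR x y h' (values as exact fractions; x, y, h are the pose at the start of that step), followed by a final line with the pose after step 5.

n=0: pose=(0,0,N); sL=40/101, sR=40/197; mL=-1920/19897, mR=5960/19897; mL+mR=40/197 → advance +1; mR−mL=40/101 → turn +1·90°
n=1: pose=(0,1,W); sL=10/29, sR=2/5; mL=4/145, mR=54/145; mL+mR=2/5 → advance +1; mR−mL=10/29 → turn +1·90°
n=2: pose=(-1,1,S); sL=8/37, sR=40/97; mL=352/3589, mR=1128/3589; mL+mR=40/97 → advance +1; mR−mL=8/37 → turn +1·90°
n=3: pose=(-1,0,E); sL=4/17, sR=20/97; mL=-24/1649, mR=364/1649; mL+mR=20/97 → advance +1; mR−mL=4/17 → turn +1·90°
n=4: pose=(0,0,N); sL=40/101, sR=40/197; mL=-1920/19897, mR=5960/19897; mL+mR=40/197 → advance +1; mR−mL=40/101 → turn +1·90°
n=5: pose=(0,1,W); sL=10/29, sR=2/5; mL=4/145, mR=54/145; mL+mR=2/5 → advance +1; mR−mL=10/29 → turn +1·90°

0 40/101 40/197 -1920/19897 5960/19897 0 0 N
1 10/29 2/5 4/145 54/145 0 1 W
2 8/37 40/97 352/3589 1128/3589 -1 1 S
3 4/17 20/97 -24/1649 364/1649 -1 0 E
4 40/101 40/197 -1920/19897 5960/19897 0 0 N
5 10/29 2/5 4/145 54/145 0 1 W
final -1 1 S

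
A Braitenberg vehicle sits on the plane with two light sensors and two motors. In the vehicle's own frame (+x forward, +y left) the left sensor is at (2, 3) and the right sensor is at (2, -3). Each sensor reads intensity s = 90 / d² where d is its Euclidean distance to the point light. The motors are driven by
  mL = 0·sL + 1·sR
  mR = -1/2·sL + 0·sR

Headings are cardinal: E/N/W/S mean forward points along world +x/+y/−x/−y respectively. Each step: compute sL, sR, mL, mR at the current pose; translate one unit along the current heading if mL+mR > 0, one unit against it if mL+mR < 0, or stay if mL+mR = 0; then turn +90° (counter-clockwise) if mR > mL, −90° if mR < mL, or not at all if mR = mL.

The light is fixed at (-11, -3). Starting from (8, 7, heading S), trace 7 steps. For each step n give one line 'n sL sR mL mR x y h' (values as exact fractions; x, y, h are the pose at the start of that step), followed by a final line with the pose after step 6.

n=0: pose=(8,7,S); sL=45/274, sR=9/32; mL=9/32, mR=-45/548; mL+mR=873/4384 → advance +1; mR−mL=-1593/4384 → turn -1·90°
n=1: pose=(8,6,W); sL=18/65, sR=90/433; mL=90/433, mR=-9/65; mL+mR=1953/28145 → advance +1; mR−mL=-9747/28145 → turn -1·90°
n=2: pose=(7,6,N); sL=45/173, sR=45/281; mL=45/281, mR=-45/346; mL+mR=2925/97226 → advance +1; mR−mL=-28215/97226 → turn -1·90°
n=3: pose=(7,7,E); sL=90/569, sR=90/449; mL=90/449, mR=-45/569; mL+mR=31005/255481 → advance +1; mR−mL=-71415/255481 → turn -1·90°
n=4: pose=(8,7,S); sL=45/274, sR=9/32; mL=9/32, mR=-45/548; mL+mR=873/4384 → advance +1; mR−mL=-1593/4384 → turn -1·90°
n=5: pose=(8,6,W); sL=18/65, sR=90/433; mL=90/433, mR=-9/65; mL+mR=1953/28145 → advance +1; mR−mL=-9747/28145 → turn -1·90°
n=6: pose=(7,6,N); sL=45/173, sR=45/281; mL=45/281, mR=-45/346; mL+mR=2925/97226 → advance +1; mR−mL=-28215/97226 → turn -1·90°

0 45/274 9/32 9/32 -45/548 8 7 S
1 18/65 90/433 90/433 -9/65 8 6 W
2 45/173 45/281 45/281 -45/346 7 6 N
3 90/569 90/449 90/449 -45/569 7 7 E
4 45/274 9/32 9/32 -45/548 8 7 S
5 18/65 90/433 90/433 -9/65 8 6 W
6 45/173 45/281 45/281 -45/346 7 6 N
final 7 7 E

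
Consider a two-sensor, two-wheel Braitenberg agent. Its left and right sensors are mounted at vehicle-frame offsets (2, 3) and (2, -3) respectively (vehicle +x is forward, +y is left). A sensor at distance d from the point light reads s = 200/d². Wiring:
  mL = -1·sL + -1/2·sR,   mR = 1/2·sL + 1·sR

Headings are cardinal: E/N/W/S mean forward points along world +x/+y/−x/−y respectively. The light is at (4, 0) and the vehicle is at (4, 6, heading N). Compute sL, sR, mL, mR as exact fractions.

left sensor world pos  = (1, 8); dL² = 73
right sensor world pos = (7, 8); dR² = 73
sL = 200/73 = 200/73
sR = 200/73 = 200/73
mL = -1·sL + -1/2·sR = -300/73
mR = 1/2·sL + 1·sR = 300/73

200/73 200/73 -300/73 300/73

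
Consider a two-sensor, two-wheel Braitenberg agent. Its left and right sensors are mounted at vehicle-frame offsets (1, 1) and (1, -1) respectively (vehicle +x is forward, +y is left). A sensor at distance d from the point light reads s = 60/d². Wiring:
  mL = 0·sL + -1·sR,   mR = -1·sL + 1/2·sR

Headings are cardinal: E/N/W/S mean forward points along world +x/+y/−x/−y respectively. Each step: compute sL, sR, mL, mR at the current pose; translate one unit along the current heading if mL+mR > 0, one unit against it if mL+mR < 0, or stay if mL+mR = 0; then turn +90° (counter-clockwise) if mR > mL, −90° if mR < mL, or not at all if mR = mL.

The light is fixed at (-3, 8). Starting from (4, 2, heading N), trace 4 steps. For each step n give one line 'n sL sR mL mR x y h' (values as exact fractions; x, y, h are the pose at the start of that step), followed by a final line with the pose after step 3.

0 60/61 60/89 -60/89 -3510/5429 4 2 N
1 3/5 5/6 -5/6 -11/60 4 1 W
2 12/29 60/113 -60/113 -486/3277 5 1 S
3 30/53 6/13 -6/13 -231/689 5 2 E
final 4 2 N

n=0: pose=(4,2,N); sL=60/61, sR=60/89; mL=-60/89, mR=-3510/5429; mL+mR=-7170/5429 → advance -1; mR−mL=150/5429 → turn +1·90°
n=1: pose=(4,1,W); sL=3/5, sR=5/6; mL=-5/6, mR=-11/60; mL+mR=-61/60 → advance -1; mR−mL=13/20 → turn +1·90°
n=2: pose=(5,1,S); sL=12/29, sR=60/113; mL=-60/113, mR=-486/3277; mL+mR=-2226/3277 → advance -1; mR−mL=1254/3277 → turn +1·90°
n=3: pose=(5,2,E); sL=30/53, sR=6/13; mL=-6/13, mR=-231/689; mL+mR=-549/689 → advance -1; mR−mL=87/689 → turn +1·90°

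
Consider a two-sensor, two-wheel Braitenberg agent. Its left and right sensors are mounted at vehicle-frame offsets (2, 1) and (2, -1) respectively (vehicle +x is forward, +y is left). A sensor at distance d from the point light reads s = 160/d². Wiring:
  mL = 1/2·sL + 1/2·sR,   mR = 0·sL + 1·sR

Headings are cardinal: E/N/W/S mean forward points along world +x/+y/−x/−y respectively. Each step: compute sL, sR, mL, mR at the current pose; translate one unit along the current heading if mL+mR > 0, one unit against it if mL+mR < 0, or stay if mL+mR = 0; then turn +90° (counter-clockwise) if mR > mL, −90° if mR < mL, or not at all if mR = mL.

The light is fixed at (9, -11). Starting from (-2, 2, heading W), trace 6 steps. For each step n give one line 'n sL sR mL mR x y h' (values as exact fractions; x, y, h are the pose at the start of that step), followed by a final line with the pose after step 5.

n=0: pose=(-2,2,W); sL=160/313, sR=32/73; mL=10848/22849, mR=32/73; mL+mR=20864/22849 → advance +1; mR−mL=-832/22849 → turn -1·90°
n=1: pose=(-3,2,N); sL=80/197, sR=80/173; mL=14800/34081, mR=80/173; mL+mR=30560/34081 → advance +1; mR−mL=960/34081 → turn +1·90°
n=2: pose=(-3,3,W); sL=32/73, sR=160/421; mL=12576/30733, mR=160/421; mL+mR=24256/30733 → advance +1; mR−mL=-896/30733 → turn -1·90°
n=3: pose=(-4,3,N); sL=40/113, sR=2/5; mL=213/565, mR=2/5; mL+mR=439/565 → advance +1; mR−mL=13/565 → turn +1·90°
n=4: pose=(-4,4,W); sL=160/421, sR=160/481; mL=72160/202501, mR=160/481; mL+mR=139520/202501 → advance +1; mR−mL=-4800/202501 → turn -1·90°
n=5: pose=(-5,4,N); sL=80/257, sR=80/229; mL=19440/58853, mR=80/229; mL+mR=40000/58853 → advance +1; mR−mL=1120/58853 → turn +1·90°

0 160/313 32/73 10848/22849 32/73 -2 2 W
1 80/197 80/173 14800/34081 80/173 -3 2 N
2 32/73 160/421 12576/30733 160/421 -3 3 W
3 40/113 2/5 213/565 2/5 -4 3 N
4 160/421 160/481 72160/202501 160/481 -4 4 W
5 80/257 80/229 19440/58853 80/229 -5 4 N
final -5 5 W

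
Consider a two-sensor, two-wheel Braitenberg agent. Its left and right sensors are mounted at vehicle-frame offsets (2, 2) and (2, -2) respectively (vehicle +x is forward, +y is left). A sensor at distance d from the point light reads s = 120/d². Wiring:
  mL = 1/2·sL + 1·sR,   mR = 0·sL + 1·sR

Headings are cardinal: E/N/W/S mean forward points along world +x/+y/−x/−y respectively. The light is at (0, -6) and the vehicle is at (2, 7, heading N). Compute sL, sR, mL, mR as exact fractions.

8/15 120/241 2764/3615 120/241

left sensor world pos  = (0, 9); dL² = 225
right sensor world pos = (4, 9); dR² = 241
sL = 120/225 = 8/15
sR = 120/241 = 120/241
mL = 1/2·sL + 1·sR = 2764/3615
mR = 0·sL + 1·sR = 120/241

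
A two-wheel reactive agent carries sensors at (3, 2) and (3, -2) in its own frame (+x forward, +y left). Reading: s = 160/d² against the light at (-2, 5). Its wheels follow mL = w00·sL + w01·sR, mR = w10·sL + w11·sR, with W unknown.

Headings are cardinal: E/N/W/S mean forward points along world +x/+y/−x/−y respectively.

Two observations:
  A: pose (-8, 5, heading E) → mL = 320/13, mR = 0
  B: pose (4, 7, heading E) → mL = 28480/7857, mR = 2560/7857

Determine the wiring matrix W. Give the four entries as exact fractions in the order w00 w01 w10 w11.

obs A: pose=(-8,5,E) → sL=160/13, sR=160/13, mL=320/13, mR=0
obs B: pose=(4,7,E) → sL=160/97, sR=160/81, mL=28480/7857, mR=2560/7857
sensor matrix S = [[160/13, 160/13], [160/97, 160/81]]; det S = 409600/102141
solve [mL_A; mL_B] = S·[w00; w01] and [mR_A; mR_B] = S·[w10; w11]:
  w00 = 1, w01 = 1, w10 = -1, w11 = 1

1 1 -1 1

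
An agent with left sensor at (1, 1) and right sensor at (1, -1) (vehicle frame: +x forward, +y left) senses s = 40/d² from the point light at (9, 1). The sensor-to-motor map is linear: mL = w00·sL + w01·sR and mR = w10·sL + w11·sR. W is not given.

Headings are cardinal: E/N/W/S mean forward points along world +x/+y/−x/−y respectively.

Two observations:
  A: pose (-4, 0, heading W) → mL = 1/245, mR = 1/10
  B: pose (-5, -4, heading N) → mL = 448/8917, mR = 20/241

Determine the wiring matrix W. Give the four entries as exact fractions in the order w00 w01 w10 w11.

obs A: pose=(-4,0,W) → sL=1/5, sR=10/49, mL=1/245, mR=1/10
obs B: pose=(-5,-4,N) → sL=40/241, sR=8/37, mL=448/8917, mR=20/241
sensor matrix S = [[1/5, 10/49], [40/241, 8/37]]; det S = 20472/2184665
solve [mL_A; mL_B] = S·[w00; w01] and [mR_A; mR_B] = S·[w10; w11]:
  w00 = -1, w01 = 1, w10 = 1/2, w11 = 0

-1 1 1/2 0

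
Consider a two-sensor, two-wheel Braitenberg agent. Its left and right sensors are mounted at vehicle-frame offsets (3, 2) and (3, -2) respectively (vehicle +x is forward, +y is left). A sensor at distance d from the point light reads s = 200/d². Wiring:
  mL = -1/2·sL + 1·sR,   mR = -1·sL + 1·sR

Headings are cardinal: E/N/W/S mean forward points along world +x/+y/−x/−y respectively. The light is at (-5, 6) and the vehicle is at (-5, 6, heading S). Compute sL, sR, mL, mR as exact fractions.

200/13 200/13 100/13 0

left sensor world pos  = (-3, 3); dL² = 13
right sensor world pos = (-7, 3); dR² = 13
sL = 200/13 = 200/13
sR = 200/13 = 200/13
mL = -1/2·sL + 1·sR = 100/13
mR = -1·sL + 1·sR = 0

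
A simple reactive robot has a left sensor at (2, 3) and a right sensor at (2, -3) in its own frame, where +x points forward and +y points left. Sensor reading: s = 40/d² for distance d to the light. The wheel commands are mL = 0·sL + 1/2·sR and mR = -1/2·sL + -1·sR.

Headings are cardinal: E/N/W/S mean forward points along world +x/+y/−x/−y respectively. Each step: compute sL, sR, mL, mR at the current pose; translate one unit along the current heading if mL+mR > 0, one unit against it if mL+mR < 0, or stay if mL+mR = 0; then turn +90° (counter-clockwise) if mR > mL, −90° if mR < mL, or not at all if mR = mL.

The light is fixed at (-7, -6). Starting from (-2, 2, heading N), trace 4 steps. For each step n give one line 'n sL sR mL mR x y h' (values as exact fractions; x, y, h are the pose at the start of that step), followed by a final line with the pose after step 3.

0 5/13 10/41 5/41 -465/1066 -2 2 N
1 40/149 8/13 4/13 -1452/1937 -2 1 E
2 20/37 20/13 10/13 -870/481 -3 1 S
3 40/29 8/25 4/25 -732/725 -3 2 W
final -2 2 N

n=0: pose=(-2,2,N); sL=5/13, sR=10/41; mL=5/41, mR=-465/1066; mL+mR=-335/1066 → advance -1; mR−mL=-595/1066 → turn -1·90°
n=1: pose=(-2,1,E); sL=40/149, sR=8/13; mL=4/13, mR=-1452/1937; mL+mR=-856/1937 → advance -1; mR−mL=-2048/1937 → turn -1·90°
n=2: pose=(-3,1,S); sL=20/37, sR=20/13; mL=10/13, mR=-870/481; mL+mR=-500/481 → advance -1; mR−mL=-1240/481 → turn -1·90°
n=3: pose=(-3,2,W); sL=40/29, sR=8/25; mL=4/25, mR=-732/725; mL+mR=-616/725 → advance -1; mR−mL=-848/725 → turn -1·90°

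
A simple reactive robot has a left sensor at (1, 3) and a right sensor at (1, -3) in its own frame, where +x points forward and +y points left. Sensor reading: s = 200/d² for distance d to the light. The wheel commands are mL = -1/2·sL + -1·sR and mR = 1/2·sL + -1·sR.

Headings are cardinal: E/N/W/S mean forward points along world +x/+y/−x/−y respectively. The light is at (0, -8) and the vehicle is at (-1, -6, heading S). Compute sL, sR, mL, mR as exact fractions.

left sensor world pos  = (2, -7); dL² = 5
right sensor world pos = (-4, -7); dR² = 17
sL = 200/5 = 40
sR = 200/17 = 200/17
mL = -1/2·sL + -1·sR = -540/17
mR = 1/2·sL + -1·sR = 140/17

40 200/17 -540/17 140/17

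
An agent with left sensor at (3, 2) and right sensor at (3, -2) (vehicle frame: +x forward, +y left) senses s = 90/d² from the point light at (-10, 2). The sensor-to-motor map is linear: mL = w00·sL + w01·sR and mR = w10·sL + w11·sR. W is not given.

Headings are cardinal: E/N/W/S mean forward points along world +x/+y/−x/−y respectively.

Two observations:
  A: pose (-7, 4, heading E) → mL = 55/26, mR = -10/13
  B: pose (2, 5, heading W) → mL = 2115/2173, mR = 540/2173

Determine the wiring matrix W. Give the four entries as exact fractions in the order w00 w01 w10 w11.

1/2 1/2 1 -1

obs A: pose=(-7,4,E) → sL=45/26, sR=5/2, mL=55/26, mR=-10/13
obs B: pose=(2,5,W) → sL=45/41, sR=45/53, mL=2115/2173, mR=540/2173
sensor matrix S = [[45/26, 5/2], [45/41, 45/53]]; det S = -36000/28249
solve [mL_A; mL_B] = S·[w00; w01] and [mR_A; mR_B] = S·[w10; w11]:
  w00 = 1/2, w01 = 1/2, w10 = 1, w11 = -1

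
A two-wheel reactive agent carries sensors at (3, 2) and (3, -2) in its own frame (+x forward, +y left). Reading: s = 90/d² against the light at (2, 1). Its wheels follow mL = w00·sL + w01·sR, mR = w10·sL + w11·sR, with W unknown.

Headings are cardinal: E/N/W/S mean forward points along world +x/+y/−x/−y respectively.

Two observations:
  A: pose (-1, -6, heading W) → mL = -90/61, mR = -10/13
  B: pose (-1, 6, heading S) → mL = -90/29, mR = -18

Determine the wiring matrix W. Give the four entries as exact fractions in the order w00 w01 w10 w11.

0 -1 -1 0

obs A: pose=(-1,-6,W) → sL=10/13, sR=90/61, mL=-90/61, mR=-10/13
obs B: pose=(-1,6,S) → sL=18, sR=90/29, mL=-90/29, mR=-18
sensor matrix S = [[10/13, 90/61], [18, 90/29]]; det S = -555840/22997
solve [mL_A; mL_B] = S·[w00; w01] and [mR_A; mR_B] = S·[w10; w11]:
  w00 = 0, w01 = -1, w10 = -1, w11 = 0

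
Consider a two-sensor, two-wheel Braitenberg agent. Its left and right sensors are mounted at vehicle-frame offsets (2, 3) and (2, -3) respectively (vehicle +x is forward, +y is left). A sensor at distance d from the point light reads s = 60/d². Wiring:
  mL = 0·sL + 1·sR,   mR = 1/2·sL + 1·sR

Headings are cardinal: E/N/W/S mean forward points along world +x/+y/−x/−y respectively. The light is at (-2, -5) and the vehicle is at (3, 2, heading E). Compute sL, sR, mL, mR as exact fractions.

left sensor world pos  = (5, 5); dL² = 149
right sensor world pos = (5, -1); dR² = 65
sL = 60/149 = 60/149
sR = 60/65 = 12/13
mL = 0·sL + 1·sR = 12/13
mR = 1/2·sL + 1·sR = 2178/1937

60/149 12/13 12/13 2178/1937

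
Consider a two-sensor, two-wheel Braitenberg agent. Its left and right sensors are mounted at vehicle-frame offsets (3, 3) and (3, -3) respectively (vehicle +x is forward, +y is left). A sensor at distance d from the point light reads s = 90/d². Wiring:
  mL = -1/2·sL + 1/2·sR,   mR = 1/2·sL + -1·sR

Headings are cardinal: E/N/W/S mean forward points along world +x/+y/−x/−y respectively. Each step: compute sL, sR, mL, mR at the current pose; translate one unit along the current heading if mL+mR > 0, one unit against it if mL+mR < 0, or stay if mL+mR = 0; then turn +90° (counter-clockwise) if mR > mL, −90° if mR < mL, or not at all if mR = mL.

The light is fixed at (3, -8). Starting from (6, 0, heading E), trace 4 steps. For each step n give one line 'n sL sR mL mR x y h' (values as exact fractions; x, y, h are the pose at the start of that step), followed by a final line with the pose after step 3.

0 90/157 90/61 4320/9577 -11385/9577 6 0 E
1 9/5 45/13 54/65 -333/130 5 0 S
2 90/37 18/29 -972/1073 639/1073 5 1 W
3 5/4 5/2 5/8 -15/8 6 1 S
final 6 2 W

n=0: pose=(6,0,E); sL=90/157, sR=90/61; mL=4320/9577, mR=-11385/9577; mL+mR=-45/61 → advance -1; mR−mL=-15705/9577 → turn -1·90°
n=1: pose=(5,0,S); sL=9/5, sR=45/13; mL=54/65, mR=-333/130; mL+mR=-45/26 → advance -1; mR−mL=-441/130 → turn -1·90°
n=2: pose=(5,1,W); sL=90/37, sR=18/29; mL=-972/1073, mR=639/1073; mL+mR=-9/29 → advance -1; mR−mL=1611/1073 → turn +1·90°
n=3: pose=(6,1,S); sL=5/4, sR=5/2; mL=5/8, mR=-15/8; mL+mR=-5/4 → advance -1; mR−mL=-5/2 → turn -1·90°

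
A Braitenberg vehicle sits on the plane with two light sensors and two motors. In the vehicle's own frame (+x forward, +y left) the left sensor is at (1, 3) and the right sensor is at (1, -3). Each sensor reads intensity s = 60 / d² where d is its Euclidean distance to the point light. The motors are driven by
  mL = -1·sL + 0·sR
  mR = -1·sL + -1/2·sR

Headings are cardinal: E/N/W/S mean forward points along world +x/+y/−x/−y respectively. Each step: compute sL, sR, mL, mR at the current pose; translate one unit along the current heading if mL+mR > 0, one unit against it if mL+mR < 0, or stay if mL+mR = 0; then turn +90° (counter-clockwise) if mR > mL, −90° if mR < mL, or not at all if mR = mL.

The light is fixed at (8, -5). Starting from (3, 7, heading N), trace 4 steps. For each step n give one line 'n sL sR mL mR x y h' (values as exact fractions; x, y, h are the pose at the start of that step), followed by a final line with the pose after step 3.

0 60/233 60/173 -60/233 -17370/40309 3 7 N
1 15/53 3/4 -15/53 -279/424 3 6 E
2 60/109 60/181 -60/109 -14130/19729 2 6 S
3 6/13 30/137 -6/13 -1017/1781 2 7 W
final 3 7 N

n=0: pose=(3,7,N); sL=60/233, sR=60/173; mL=-60/233, mR=-17370/40309; mL+mR=-27750/40309 → advance -1; mR−mL=-30/173 → turn -1·90°
n=1: pose=(3,6,E); sL=15/53, sR=3/4; mL=-15/53, mR=-279/424; mL+mR=-399/424 → advance -1; mR−mL=-3/8 → turn -1·90°
n=2: pose=(2,6,S); sL=60/109, sR=60/181; mL=-60/109, mR=-14130/19729; mL+mR=-24990/19729 → advance -1; mR−mL=-30/181 → turn -1·90°
n=3: pose=(2,7,W); sL=6/13, sR=30/137; mL=-6/13, mR=-1017/1781; mL+mR=-1839/1781 → advance -1; mR−mL=-15/137 → turn -1·90°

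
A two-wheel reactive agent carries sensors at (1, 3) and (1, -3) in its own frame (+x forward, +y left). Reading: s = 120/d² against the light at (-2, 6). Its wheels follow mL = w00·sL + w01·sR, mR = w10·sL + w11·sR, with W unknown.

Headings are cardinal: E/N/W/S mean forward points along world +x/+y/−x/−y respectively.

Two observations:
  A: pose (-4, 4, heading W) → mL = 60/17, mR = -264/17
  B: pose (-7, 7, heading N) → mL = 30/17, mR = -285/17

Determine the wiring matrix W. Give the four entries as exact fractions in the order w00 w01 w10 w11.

obs A: pose=(-4,4,W) → sL=60/17, sR=12, mL=60/17, mR=-264/17
obs B: pose=(-7,7,N) → sL=30/17, sR=15, mL=30/17, mR=-285/17
sensor matrix S = [[60/17, 12], [30/17, 15]]; det S = 540/17
solve [mL_A; mL_B] = S·[w00; w01] and [mR_A; mR_B] = S·[w10; w11]:
  w00 = 1, w01 = 0, w10 = -1, w11 = -1

1 0 -1 -1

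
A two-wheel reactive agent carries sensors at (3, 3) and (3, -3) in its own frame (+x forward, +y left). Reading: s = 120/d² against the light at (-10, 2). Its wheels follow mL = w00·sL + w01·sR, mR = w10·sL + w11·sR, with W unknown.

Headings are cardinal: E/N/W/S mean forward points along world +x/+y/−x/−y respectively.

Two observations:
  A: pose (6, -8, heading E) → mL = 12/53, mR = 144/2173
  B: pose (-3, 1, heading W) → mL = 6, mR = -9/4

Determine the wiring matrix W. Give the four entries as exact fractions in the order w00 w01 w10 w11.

obs A: pose=(6,-8,E) → sL=12/41, sR=12/53, mL=12/53, mR=144/2173
obs B: pose=(-3,1,W) → sL=15/4, sR=6, mL=6, mR=-9/4
sensor matrix S = [[12/41, 12/53], [15/4, 6]]; det S = 1971/2173
solve [mL_A; mL_B] = S·[w00; w01] and [mR_A; mR_B] = S·[w10; w11]:
  w00 = 0, w01 = 1, w10 = 1, w11 = -1

0 1 1 -1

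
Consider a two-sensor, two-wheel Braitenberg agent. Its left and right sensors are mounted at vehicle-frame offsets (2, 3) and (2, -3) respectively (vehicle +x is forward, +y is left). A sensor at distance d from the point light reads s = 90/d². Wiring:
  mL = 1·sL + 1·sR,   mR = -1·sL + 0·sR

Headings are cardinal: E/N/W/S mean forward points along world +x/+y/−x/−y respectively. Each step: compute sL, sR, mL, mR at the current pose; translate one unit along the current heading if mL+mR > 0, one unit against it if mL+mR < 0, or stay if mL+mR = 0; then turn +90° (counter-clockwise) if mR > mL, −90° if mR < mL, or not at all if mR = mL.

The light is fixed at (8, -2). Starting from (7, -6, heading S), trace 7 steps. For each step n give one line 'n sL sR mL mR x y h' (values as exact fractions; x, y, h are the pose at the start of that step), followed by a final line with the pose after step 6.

0 9/4 45/26 207/52 -9/4 7 -6 S
1 90/73 90/13 7740/949 -90/73 7 -7 W
2 45/17 9 198/17 -45/17 6 -7 N
3 90 90/49 4500/49 -90 6 -6 E
4 9/4 45/26 207/52 -9/4 7 -6 S
5 90/73 90/13 7740/949 -90/73 7 -7 W
6 45/17 9 198/17 -45/17 6 -7 N
final 6 -6 E

n=0: pose=(7,-6,S); sL=9/4, sR=45/26; mL=207/52, mR=-9/4; mL+mR=45/26 → advance +1; mR−mL=-81/13 → turn -1·90°
n=1: pose=(7,-7,W); sL=90/73, sR=90/13; mL=7740/949, mR=-90/73; mL+mR=90/13 → advance +1; mR−mL=-8910/949 → turn -1·90°
n=2: pose=(6,-7,N); sL=45/17, sR=9; mL=198/17, mR=-45/17; mL+mR=9 → advance +1; mR−mL=-243/17 → turn -1·90°
n=3: pose=(6,-6,E); sL=90, sR=90/49; mL=4500/49, mR=-90; mL+mR=90/49 → advance +1; mR−mL=-8910/49 → turn -1·90°
n=4: pose=(7,-6,S); sL=9/4, sR=45/26; mL=207/52, mR=-9/4; mL+mR=45/26 → advance +1; mR−mL=-81/13 → turn -1·90°
n=5: pose=(7,-7,W); sL=90/73, sR=90/13; mL=7740/949, mR=-90/73; mL+mR=90/13 → advance +1; mR−mL=-8910/949 → turn -1·90°
n=6: pose=(6,-7,N); sL=45/17, sR=9; mL=198/17, mR=-45/17; mL+mR=9 → advance +1; mR−mL=-243/17 → turn -1·90°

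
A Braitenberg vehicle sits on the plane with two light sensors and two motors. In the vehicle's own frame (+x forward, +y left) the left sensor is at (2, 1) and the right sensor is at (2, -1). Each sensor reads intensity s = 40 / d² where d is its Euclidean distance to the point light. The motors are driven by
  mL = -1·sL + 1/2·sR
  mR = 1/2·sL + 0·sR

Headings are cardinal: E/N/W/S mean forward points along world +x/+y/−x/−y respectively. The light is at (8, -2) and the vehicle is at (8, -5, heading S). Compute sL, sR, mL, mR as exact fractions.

left sensor world pos  = (9, -7); dL² = 26
right sensor world pos = (7, -7); dR² = 26
sL = 40/26 = 20/13
sR = 40/26 = 20/13
mL = -1·sL + 1/2·sR = -10/13
mR = 1/2·sL + 0·sR = 10/13

20/13 20/13 -10/13 10/13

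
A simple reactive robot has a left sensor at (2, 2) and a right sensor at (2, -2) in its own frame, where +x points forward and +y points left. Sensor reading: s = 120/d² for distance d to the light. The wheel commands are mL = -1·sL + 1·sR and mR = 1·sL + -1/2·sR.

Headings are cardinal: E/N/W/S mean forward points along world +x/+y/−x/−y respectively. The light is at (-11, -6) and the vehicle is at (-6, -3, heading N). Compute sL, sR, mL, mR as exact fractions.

60/17 60/37 -1200/629 1710/629

left sensor world pos  = (-8, -1); dL² = 34
right sensor world pos = (-4, -1); dR² = 74
sL = 120/34 = 60/17
sR = 120/74 = 60/37
mL = -1·sL + 1·sR = -1200/629
mR = 1·sL + -1/2·sR = 1710/629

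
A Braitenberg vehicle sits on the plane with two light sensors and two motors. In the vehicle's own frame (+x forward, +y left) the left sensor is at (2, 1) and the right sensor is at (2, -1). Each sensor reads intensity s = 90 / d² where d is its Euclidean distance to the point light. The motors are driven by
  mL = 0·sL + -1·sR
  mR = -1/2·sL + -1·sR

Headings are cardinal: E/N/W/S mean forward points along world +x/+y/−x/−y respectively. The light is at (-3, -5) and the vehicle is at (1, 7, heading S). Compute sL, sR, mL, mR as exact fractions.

left sensor world pos  = (2, 5); dL² = 125
right sensor world pos = (0, 5); dR² = 109
sL = 90/125 = 18/25
sR = 90/109 = 90/109
mL = 0·sL + -1·sR = -90/109
mR = -1/2·sL + -1·sR = -3231/2725

18/25 90/109 -90/109 -3231/2725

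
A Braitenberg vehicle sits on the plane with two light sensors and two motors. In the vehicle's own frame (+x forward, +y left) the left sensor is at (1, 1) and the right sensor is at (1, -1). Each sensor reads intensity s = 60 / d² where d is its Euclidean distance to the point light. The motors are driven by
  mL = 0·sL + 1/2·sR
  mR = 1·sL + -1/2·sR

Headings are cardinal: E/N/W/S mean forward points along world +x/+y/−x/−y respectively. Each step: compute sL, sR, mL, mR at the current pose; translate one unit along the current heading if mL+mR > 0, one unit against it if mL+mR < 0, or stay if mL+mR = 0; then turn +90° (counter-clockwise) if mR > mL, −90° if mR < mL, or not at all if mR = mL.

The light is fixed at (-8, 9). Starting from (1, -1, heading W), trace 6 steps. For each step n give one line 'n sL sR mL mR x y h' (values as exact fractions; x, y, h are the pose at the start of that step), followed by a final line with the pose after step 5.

n=0: pose=(1,-1,W); sL=12/37, sR=12/29; mL=6/29, mR=126/1073; mL+mR=12/37 → advance +1; mR−mL=-96/1073 → turn -1·90°
n=1: pose=(0,-1,N); sL=6/13, sR=10/27; mL=5/27, mR=97/351; mL+mR=6/13 → advance +1; mR−mL=32/351 → turn +1·90°
n=2: pose=(0,0,W); sL=60/149, sR=60/113; mL=30/113, mR=2310/16837; mL+mR=60/149 → advance +1; mR−mL=-2160/16837 → turn -1·90°
n=3: pose=(-1,0,N); sL=3/5, sR=15/32; mL=15/64, mR=117/320; mL+mR=3/5 → advance +1; mR−mL=21/160 → turn +1·90°
n=4: pose=(-1,1,W); sL=20/39, sR=12/17; mL=6/17, mR=106/663; mL+mR=20/39 → advance +1; mR−mL=-128/663 → turn -1·90°
n=5: pose=(-2,1,N); sL=30/37, sR=30/49; mL=15/49, mR=915/1813; mL+mR=30/37 → advance +1; mR−mL=360/1813 → turn +1·90°

0 12/37 12/29 6/29 126/1073 1 -1 W
1 6/13 10/27 5/27 97/351 0 -1 N
2 60/149 60/113 30/113 2310/16837 0 0 W
3 3/5 15/32 15/64 117/320 -1 0 N
4 20/39 12/17 6/17 106/663 -1 1 W
5 30/37 30/49 15/49 915/1813 -2 1 N
final -2 2 W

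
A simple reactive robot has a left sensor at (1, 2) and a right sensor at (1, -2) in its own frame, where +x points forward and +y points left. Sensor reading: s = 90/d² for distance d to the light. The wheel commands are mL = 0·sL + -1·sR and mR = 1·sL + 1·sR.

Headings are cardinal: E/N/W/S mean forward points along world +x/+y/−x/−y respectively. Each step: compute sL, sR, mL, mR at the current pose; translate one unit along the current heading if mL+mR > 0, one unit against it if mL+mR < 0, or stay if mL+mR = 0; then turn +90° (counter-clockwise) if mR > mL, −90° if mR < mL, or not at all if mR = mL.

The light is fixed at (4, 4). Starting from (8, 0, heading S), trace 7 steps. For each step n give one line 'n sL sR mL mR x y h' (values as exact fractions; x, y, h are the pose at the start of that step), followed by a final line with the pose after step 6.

0 90/61 90/29 -90/29 8100/1769 8 0 S
1 45/17 45/37 -45/37 2430/629 8 -1 E
2 18/5 18/13 -18/13 324/65 9 -1 N
3 45/26 9/2 -9/2 81/13 9 0 W
4 90/61 90/29 -90/29 8100/1769 8 0 S
5 45/17 45/37 -45/37 2430/629 8 -1 E
6 18/5 18/13 -18/13 324/65 9 -1 N
final 9 0 W

n=0: pose=(8,0,S); sL=90/61, sR=90/29; mL=-90/29, mR=8100/1769; mL+mR=90/61 → advance +1; mR−mL=13590/1769 → turn +1·90°
n=1: pose=(8,-1,E); sL=45/17, sR=45/37; mL=-45/37, mR=2430/629; mL+mR=45/17 → advance +1; mR−mL=3195/629 → turn +1·90°
n=2: pose=(9,-1,N); sL=18/5, sR=18/13; mL=-18/13, mR=324/65; mL+mR=18/5 → advance +1; mR−mL=414/65 → turn +1·90°
n=3: pose=(9,0,W); sL=45/26, sR=9/2; mL=-9/2, mR=81/13; mL+mR=45/26 → advance +1; mR−mL=279/26 → turn +1·90°
n=4: pose=(8,0,S); sL=90/61, sR=90/29; mL=-90/29, mR=8100/1769; mL+mR=90/61 → advance +1; mR−mL=13590/1769 → turn +1·90°
n=5: pose=(8,-1,E); sL=45/17, sR=45/37; mL=-45/37, mR=2430/629; mL+mR=45/17 → advance +1; mR−mL=3195/629 → turn +1·90°
n=6: pose=(9,-1,N); sL=18/5, sR=18/13; mL=-18/13, mR=324/65; mL+mR=18/5 → advance +1; mR−mL=414/65 → turn +1·90°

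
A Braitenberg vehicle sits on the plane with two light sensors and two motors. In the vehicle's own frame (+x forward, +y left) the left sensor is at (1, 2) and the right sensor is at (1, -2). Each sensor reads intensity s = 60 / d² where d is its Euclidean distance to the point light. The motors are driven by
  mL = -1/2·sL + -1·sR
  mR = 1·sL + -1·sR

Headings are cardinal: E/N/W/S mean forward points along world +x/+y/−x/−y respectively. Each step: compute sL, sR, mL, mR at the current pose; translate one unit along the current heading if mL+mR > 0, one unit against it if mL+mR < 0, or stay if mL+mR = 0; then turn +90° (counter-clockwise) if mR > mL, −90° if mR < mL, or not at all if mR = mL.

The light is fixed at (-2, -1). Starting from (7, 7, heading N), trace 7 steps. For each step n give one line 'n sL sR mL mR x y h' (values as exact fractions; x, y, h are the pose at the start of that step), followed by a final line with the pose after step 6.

n=0: pose=(7,7,N); sL=6/13, sR=30/101; mL=-693/1313, mR=216/1313; mL+mR=-477/1313 → advance -1; mR−mL=9/13 → turn +1·90°
n=1: pose=(7,6,W); sL=60/89, sR=12/29; mL=-1938/2581, mR=672/2581; mL+mR=-1266/2581 → advance -1; mR−mL=90/89 → turn +1·90°
n=2: pose=(8,6,S); sL=1/3, sR=3/5; mL=-23/30, mR=-4/15; mL+mR=-31/30 → advance -1; mR−mL=1/2 → turn +1·90°
n=3: pose=(8,7,E); sL=60/221, sR=60/157; mL=-17970/34697, mR=-3840/34697; mL+mR=-21810/34697 → advance -1; mR−mL=90/221 → turn +1·90°
n=4: pose=(7,7,N); sL=6/13, sR=30/101; mL=-693/1313, mR=216/1313; mL+mR=-477/1313 → advance -1; mR−mL=9/13 → turn +1·90°
n=5: pose=(7,6,W); sL=60/89, sR=12/29; mL=-1938/2581, mR=672/2581; mL+mR=-1266/2581 → advance -1; mR−mL=90/89 → turn +1·90°
n=6: pose=(8,6,S); sL=1/3, sR=3/5; mL=-23/30, mR=-4/15; mL+mR=-31/30 → advance -1; mR−mL=1/2 → turn +1·90°

0 6/13 30/101 -693/1313 216/1313 7 7 N
1 60/89 12/29 -1938/2581 672/2581 7 6 W
2 1/3 3/5 -23/30 -4/15 8 6 S
3 60/221 60/157 -17970/34697 -3840/34697 8 7 E
4 6/13 30/101 -693/1313 216/1313 7 7 N
5 60/89 12/29 -1938/2581 672/2581 7 6 W
6 1/3 3/5 -23/30 -4/15 8 6 S
final 8 7 E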